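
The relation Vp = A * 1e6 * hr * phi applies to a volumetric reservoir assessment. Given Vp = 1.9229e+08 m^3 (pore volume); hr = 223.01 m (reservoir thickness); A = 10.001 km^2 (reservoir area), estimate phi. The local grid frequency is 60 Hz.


phi = Vp / (A * 1e6 * hr)
phi = 1.9229e+08 / (10.001 * 1e6 * 223.01)
phi = 0.086216


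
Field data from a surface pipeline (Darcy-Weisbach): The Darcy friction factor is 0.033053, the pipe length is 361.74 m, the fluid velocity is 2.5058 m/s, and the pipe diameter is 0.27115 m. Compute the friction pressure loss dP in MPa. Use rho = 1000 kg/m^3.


dP = f * (L/D) * (rho*vel^2/2) / 1000
dP = 0.033053 * (361.74/0.27115) * (1000*2.5058^2/2) / 1000
dP = 138.4397 kPa
Convert: 138.4397 kPa * 0.001 = 0.13844 MPa
dP = 0.13844 MPa


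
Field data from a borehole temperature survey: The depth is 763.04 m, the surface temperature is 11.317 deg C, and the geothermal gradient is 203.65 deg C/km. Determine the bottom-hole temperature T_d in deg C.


T_d = T_surf + grad * d / 1000
T_d = 11.317 + 203.65 * 763.04 / 1000
T_d = 166.71 deg C


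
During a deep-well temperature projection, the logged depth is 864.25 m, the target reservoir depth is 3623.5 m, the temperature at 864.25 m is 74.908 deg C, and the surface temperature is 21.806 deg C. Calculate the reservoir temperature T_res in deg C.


Step 1: grad = (T_d1 - T_surf)/d1 * 1000 = (74.908 - 21.806)/864.25 * 1000 = 61.44287 deg C/km
Step 2: T_res = T_surf + grad*d2/1000 = 21.806 + 61.44287*3623.5/1000 = 244.44 deg C
T_res = 244.44 deg C


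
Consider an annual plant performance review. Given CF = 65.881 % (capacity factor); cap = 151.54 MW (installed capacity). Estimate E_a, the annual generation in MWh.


E_a = CF / 100 * cap * 8760
E_a = 65.881 / 100 * 151.54 * 8760
E_a = 8.7456e+05 MWh


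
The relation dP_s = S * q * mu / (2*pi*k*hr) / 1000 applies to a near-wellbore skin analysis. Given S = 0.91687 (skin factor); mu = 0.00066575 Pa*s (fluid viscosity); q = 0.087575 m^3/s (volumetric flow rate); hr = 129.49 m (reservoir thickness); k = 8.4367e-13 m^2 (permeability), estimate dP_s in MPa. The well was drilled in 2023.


dP_s = S * q * mu / (2*pi*k*hr) / 1000
dP_s = 0.91687 * 0.087575 * 0.00066575 / (2*pi*8.4367e-13*129.49) / 1000
dP_s = 77.87721 kPa
Convert: 77.87721 kPa * 0.001 = 0.077877 MPa
dP_s = 0.077877 MPa


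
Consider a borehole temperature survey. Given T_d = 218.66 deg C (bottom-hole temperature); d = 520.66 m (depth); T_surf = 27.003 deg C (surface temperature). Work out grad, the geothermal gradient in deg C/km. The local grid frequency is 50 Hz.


grad = (T_d - T_surf) / d * 1000
grad = (218.66 - 27.003) / 520.66 * 1000
grad = 368.10 deg C/km


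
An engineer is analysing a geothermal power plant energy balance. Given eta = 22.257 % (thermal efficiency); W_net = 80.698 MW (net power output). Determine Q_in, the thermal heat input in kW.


Q_in = W_net / (eta / 100)
Q_in = 80.698 / (22.257 / 100)
Q_in = 362.5736 MW
Convert: 362.5736 MW * 1000.0 = 3.6257e+05 kW
Q_in = 3.6257e+05 kW


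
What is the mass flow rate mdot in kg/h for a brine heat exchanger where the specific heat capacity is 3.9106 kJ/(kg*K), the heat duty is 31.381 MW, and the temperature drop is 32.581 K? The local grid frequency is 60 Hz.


mdot = Q * 1000 / (cp * dT)
mdot = 31.381 * 1000 / (3.9106 * 32.581)
mdot = 246.2969 kg/s
Convert: 246.2969 kg/s * 3600.0 = 8.8667e+05 kg/h
mdot = 8.8667e+05 kg/h


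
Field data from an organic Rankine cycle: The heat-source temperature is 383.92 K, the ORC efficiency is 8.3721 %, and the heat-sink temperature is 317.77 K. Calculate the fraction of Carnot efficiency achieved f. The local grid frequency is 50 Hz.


f = (eta_orc/100) / (1 - Tc/Th)
f = (8.3721/100) / (1 - 317.77/383.92)
f = 0.48590


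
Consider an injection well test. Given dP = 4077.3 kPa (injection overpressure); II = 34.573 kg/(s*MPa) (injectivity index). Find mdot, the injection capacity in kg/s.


mdot = II * dP / 1000
mdot = 34.573 * 4077.3 / 1000
mdot = 140.96 kg/s


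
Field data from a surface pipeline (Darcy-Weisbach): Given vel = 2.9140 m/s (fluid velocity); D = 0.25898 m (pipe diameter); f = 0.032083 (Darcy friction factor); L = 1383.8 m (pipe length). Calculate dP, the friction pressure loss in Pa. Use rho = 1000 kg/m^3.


dP = f * (L/D) * (rho*vel^2/2) / 1000
dP = 0.032083 * (1383.8/0.25898) * (1000*2.9140^2/2) / 1000
dP = 727.8320 kPa
Convert: 727.8320 kPa * 1000.0 = 7.2783e+05 Pa
dP = 7.2783e+05 Pa


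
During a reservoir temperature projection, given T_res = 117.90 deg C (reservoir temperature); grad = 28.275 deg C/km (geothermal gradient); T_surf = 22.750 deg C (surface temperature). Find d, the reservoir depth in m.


d = (T_res - T_surf) / grad * 1000
d = (117.90 - 22.750) / 28.275 * 1000
d = 3365.2 m


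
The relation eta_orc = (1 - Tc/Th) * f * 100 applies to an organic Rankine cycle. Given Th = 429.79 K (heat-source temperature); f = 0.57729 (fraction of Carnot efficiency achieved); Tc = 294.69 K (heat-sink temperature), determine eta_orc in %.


eta_orc = (1 - Tc/Th) * f * 100
eta_orc = (1 - 294.69/429.79) * 0.57729 * 100
eta_orc = 18.147 %


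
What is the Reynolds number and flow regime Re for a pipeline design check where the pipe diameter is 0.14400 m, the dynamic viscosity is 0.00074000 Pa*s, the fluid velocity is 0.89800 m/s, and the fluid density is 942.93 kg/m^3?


Step 1: Re = rho*vel*D/mu = 942.93*0.898*0.144/0.00074 = 1.6477e+05
Step 2: Re = 1.6477e+05 > 4000, so flow is turbulent.
Re = 1.6477e+05 (turbulent)


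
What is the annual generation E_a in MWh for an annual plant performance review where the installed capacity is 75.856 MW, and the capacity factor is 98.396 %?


E_a = CF / 100 * cap * 8760
E_a = 98.396 / 100 * 75.856 * 8760
E_a = 6.5384e+05 MWh


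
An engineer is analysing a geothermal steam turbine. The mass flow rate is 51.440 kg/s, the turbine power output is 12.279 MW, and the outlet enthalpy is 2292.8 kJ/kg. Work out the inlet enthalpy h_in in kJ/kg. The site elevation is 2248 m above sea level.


h_in = h_out + P * 1000 / mdot
h_in = 2292.8 + 12.279 * 1000 / 51.440
h_in = 2531.5 kJ/kg


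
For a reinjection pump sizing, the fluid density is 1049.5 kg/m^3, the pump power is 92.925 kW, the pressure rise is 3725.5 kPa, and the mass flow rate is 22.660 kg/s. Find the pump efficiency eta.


eta = mdot * dP / (rho * P_pump)
eta = 22.660 * 3725.5 / (1049.5 * 92.925)
eta = 0.86562


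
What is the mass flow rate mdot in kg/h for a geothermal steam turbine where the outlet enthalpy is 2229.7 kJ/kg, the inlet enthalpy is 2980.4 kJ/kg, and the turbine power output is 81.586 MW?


mdot = P * 1000 / (h_in - h_out)
mdot = 81.586 * 1000 / (2980.4 - 2229.7)
mdot = 108.6799 kg/s
Convert: 108.6799 kg/s * 3600.0 = 3.9125e+05 kg/h
mdot = 3.9125e+05 kg/h


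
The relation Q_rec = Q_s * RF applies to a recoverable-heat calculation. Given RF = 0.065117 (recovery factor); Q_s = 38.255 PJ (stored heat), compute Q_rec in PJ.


Q_rec = Q_s * RF
Q_rec = 38.255 * 0.065117
Q_rec = 2.4911 PJ


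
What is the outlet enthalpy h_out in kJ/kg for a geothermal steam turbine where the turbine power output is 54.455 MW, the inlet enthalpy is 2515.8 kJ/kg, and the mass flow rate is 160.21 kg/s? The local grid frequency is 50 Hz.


h_out = h_in - P * 1000 / mdot
h_out = 2515.8 - 54.455 * 1000 / 160.21
h_out = 2175.9 kJ/kg


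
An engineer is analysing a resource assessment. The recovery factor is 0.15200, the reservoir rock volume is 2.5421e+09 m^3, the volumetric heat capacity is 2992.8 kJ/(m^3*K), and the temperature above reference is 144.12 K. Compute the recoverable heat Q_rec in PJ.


Step 1: Q_s = Vr*rhoc*dT/1e12 = 2.5421e+09*2992.8*144.12/1e12 = 1096.465 PJ
Step 2: Q_rec = Q_s * RF = 1096.465 * 0.152 = 166.66 PJ
Q_rec = 166.66 PJ


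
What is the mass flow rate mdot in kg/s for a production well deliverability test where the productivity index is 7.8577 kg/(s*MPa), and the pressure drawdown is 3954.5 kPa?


mdot = PI * dP / 1000
mdot = 7.8577 * 3954.5 / 1000
mdot = 31.073 kg/s


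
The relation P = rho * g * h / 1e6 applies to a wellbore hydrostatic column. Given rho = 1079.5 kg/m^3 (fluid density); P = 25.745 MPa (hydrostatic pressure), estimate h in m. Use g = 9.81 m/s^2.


h = P * 1e6 / (g * rho)
h = 25.745 * 1e6 / (9.81 * 1079.5)
h = 2431.1 m


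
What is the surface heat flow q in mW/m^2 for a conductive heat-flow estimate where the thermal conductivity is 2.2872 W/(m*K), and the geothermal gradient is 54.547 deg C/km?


q = k * grad / 1000
q = 2.2872 * 54.547 / 1000
q = 0.1247599 W/m^2
Convert: 0.1247599 W/m^2 * 1000.0 = 124.76 mW/m^2
q = 124.76 mW/m^2


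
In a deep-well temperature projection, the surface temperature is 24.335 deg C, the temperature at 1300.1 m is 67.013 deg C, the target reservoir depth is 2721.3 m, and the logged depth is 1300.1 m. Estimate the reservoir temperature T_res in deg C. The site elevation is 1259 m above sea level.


Step 1: grad = (T_d1 - T_surf)/d1 * 1000 = (67.013 - 24.335)/1300.1 * 1000 = 32.82671 deg C/km
Step 2: T_res = T_surf + grad*d2/1000 = 24.335 + 32.82671*2721.3/1000 = 113.67 deg C
T_res = 113.67 deg C


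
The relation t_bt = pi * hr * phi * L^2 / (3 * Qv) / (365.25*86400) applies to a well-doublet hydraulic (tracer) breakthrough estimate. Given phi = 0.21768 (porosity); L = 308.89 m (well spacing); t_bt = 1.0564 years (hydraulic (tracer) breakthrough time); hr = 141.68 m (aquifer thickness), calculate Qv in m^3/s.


Qv = pi*hr*phi*L^2 / (3*t_bt*365.25*86400)
Qv = pi*141.68*0.21768*308.89^2 / (3*1.0564*365.25*86400)
Qv = 0.092434 m^3/s


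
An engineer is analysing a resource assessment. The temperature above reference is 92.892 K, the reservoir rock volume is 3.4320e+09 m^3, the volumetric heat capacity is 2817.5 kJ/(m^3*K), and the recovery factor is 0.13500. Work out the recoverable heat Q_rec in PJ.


Step 1: Q_s = Vr*rhoc*dT/1e12 = 3.4320e+09*2817.5*92.892/1e12 = 898.2341 PJ
Step 2: Q_rec = Q_s * RF = 898.2341 * 0.135 = 121.26 PJ
Q_rec = 121.26 PJ


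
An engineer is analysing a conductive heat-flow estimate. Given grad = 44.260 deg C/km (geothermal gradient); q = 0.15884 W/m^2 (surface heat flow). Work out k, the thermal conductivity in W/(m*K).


k = q * 1000 / grad
k = 0.15884 * 1000 / 44.260
k = 3.5888 W/(m*K)


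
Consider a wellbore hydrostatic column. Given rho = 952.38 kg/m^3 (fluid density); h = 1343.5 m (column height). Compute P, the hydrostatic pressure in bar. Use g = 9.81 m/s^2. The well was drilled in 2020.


P = rho * g * h / 1e6
P = 952.38 * 9.81 * 1343.5 / 1e6
P = 12.55212 MPa
Convert: 12.55212 MPa * 10.0 = 125.52 bar
P = 125.52 bar


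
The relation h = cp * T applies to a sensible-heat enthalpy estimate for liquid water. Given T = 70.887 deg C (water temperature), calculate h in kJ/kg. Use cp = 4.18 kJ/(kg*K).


h = cp * T
h = 4.18 * 70.887
h = 296.31 kJ/kg


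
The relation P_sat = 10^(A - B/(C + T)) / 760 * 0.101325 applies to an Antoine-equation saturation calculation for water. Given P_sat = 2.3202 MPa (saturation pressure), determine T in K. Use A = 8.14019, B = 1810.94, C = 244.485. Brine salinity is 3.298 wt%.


T = B / (A - log10(P_sat * 760 / 0.101325)) - C
T = 1810.94 / (8.14019 - log10(2.3202 * 760 / 0.101325)) - 244.485
T = 219.9101 deg C
Convert to K: 219.9101 + 273.15 = 493.06 K
T = 493.06 K


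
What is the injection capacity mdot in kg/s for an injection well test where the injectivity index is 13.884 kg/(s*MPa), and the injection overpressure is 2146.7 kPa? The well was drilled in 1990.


mdot = II * dP / 1000
mdot = 13.884 * 2146.7 / 1000
mdot = 29.805 kg/s


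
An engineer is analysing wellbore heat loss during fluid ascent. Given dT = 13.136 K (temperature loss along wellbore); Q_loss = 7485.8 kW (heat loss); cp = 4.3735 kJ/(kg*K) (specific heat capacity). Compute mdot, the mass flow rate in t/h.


mdot = Q_loss / (cp * dT)
mdot = 7485.8 / (4.3735 * 13.136)
mdot = 130.3005 kg/s
Convert: 130.3005 kg/s * 3.6 = 469.08 t/h
mdot = 469.08 t/h


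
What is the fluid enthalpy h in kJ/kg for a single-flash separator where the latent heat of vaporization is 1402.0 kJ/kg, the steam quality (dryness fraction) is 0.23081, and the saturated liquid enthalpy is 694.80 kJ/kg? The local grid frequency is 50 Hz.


h = hf + x * hfg
h = 694.80 + 0.23081 * 1402.0
h = 1018.4 kJ/kg


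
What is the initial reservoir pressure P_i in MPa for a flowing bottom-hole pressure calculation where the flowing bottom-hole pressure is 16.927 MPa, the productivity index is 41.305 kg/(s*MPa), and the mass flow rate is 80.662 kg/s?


P_i = P_wf + mdot / PI
P_i = 16.927 + 80.662 / 41.305
P_i = 18.880 MPa


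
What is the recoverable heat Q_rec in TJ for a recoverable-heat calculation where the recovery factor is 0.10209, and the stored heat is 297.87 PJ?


Q_rec = Q_s * RF
Q_rec = 297.87 * 0.10209
Q_rec = 30.40955 PJ
Convert: 30.40955 PJ * 1000.0 = 30410 TJ
Q_rec = 30410 TJ


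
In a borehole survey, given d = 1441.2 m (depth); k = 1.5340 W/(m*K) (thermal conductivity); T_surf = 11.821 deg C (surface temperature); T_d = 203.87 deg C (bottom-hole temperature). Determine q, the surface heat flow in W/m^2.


Step 1: grad = (T_d - T_surf)/d * 1000 = (203.87 - 11.821)/1441.2 * 1000 = 133.2563 deg C/km
Step 2: q = k * grad / 1000 = 1.534 * 133.2563 / 1000 = 0.20442 W/m^2
q = 0.20442 W/m^2


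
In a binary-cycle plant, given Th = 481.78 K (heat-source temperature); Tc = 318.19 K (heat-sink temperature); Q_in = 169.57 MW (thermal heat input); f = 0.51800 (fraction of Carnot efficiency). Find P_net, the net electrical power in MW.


Step 1: eta = (1 - Tc/Th)*f = (1 - 318.19/481.78)*0.518 = 0.1758886
Step 2: P_net = eta * Q_in = 0.1758886 * 169.57 = 29.825 MW
P_net = 29.825 MW


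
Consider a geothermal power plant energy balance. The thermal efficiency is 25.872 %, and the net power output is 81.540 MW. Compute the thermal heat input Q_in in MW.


Q_in = W_net / (eta / 100)
Q_in = 81.540 / (25.872 / 100)
Q_in = 315.17 MW


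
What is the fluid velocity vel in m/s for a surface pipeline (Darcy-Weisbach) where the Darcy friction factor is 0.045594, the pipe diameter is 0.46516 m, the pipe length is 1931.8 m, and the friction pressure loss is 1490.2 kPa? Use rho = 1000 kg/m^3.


vel = sqrt(dP*1000*2*D / (f*L*rho))
vel = sqrt(1490.2*1000*2*0.46516 / (0.045594*1931.8*1000))
vel = 3.9674 m/s


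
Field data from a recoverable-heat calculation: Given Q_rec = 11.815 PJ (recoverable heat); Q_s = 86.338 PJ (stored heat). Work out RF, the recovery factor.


RF = Q_rec / Q_s
RF = 11.815 / 86.338
RF = 0.13685


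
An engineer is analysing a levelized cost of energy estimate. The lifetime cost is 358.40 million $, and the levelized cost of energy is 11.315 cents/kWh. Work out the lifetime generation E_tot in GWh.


E_tot = C_tot / LCOE * 100
E_tot = 358.40 / 11.315 * 100
E_tot = 3167.5 GWh


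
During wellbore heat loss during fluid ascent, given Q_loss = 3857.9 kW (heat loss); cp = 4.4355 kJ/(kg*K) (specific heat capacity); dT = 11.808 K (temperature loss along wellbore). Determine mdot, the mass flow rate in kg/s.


mdot = Q_loss / (cp * dT)
mdot = 3857.9 / (4.4355 * 11.808)
mdot = 73.660 kg/s


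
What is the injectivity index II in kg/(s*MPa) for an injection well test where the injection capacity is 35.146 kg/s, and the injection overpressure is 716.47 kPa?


II = mdot * 1000 / dP
II = 35.146 * 1000 / 716.47
II = 49.054 kg/(s*MPa)


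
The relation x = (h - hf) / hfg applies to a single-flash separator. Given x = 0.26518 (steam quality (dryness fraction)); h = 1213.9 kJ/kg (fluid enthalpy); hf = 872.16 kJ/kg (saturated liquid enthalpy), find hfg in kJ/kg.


hfg = (h - hf) / x
hfg = (1213.9 - 872.16) / 0.26518
hfg = 1288.7 kJ/kg


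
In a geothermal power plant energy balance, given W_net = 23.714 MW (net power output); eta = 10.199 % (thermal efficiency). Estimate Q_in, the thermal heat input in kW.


Q_in = W_net / (eta / 100)
Q_in = 23.714 / (10.199 / 100)
Q_in = 232.5130 MW
Convert: 232.5130 MW * 1000.0 = 2.3251e+05 kW
Q_in = 2.3251e+05 kW


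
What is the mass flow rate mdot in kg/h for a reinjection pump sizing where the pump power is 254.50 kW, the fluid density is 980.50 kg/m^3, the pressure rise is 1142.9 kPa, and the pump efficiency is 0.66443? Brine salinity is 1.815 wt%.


mdot = P_pump * rho * eta / dP
mdot = 254.50 * 980.50 * 0.66443 / 1142.9
mdot = 145.0696 kg/s
Convert: 145.0696 kg/s * 3600.0 = 5.2225e+05 kg/h
mdot = 5.2225e+05 kg/h


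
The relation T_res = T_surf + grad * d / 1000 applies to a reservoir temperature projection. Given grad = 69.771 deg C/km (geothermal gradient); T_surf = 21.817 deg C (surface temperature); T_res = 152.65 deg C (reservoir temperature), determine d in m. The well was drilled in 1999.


d = (T_res - T_surf) / grad * 1000
d = (152.65 - 21.817) / 69.771 * 1000
d = 1875.2 m


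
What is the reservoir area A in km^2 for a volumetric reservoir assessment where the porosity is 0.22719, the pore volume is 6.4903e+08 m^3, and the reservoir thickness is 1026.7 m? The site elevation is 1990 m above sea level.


A = Vp / (1e6 * hr * phi)
A = 6.4903e+08 / (1e6 * 1026.7 * 0.22719)
A = 2.7825 km^2


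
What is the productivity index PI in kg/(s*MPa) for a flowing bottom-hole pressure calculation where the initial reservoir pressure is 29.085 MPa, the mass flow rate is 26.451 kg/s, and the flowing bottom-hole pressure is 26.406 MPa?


PI = mdot / (P_i - P_wf)
PI = 26.451 / (29.085 - 26.406)
PI = 9.8735 kg/(s*MPa)


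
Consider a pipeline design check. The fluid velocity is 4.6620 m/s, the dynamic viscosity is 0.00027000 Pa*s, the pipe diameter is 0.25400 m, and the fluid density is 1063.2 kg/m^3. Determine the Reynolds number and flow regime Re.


Step 1: Re = rho*vel*D/mu = 1063.2*4.662*0.254/0.00027 = 4.6629e+06
Step 2: Re = 4.6629e+06 > 4000, so flow is turbulent.
Re = 4.6629e+06 (turbulent)


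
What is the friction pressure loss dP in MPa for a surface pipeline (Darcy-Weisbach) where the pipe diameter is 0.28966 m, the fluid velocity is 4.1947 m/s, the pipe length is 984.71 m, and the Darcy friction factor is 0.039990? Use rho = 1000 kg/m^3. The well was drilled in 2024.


dP = f * (L/D) * (rho*vel^2/2) / 1000
dP = 0.039990 * (984.71/0.28966) * (1000*4.1947^2/2) / 1000
dP = 1196.033 kPa
Convert: 1196.033 kPa * 0.001 = 1.1960 MPa
dP = 1.1960 MPa


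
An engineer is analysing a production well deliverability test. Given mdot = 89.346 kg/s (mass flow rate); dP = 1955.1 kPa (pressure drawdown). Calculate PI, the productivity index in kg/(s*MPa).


PI = mdot * 1000 / dP
PI = 89.346 * 1000 / 1955.1
PI = 45.699 kg/(s*MPa)


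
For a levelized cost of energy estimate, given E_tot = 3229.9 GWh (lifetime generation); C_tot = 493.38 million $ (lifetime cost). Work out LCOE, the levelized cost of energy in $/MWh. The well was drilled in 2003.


LCOE = C_tot / E_tot * 100
LCOE = 493.38 / 3229.9 * 100
LCOE = 15.27540 cents/kWh
Convert: 15.27540 cents/kWh * 10.0 = 152.75 $/MWh
LCOE = 152.75 $/MWh


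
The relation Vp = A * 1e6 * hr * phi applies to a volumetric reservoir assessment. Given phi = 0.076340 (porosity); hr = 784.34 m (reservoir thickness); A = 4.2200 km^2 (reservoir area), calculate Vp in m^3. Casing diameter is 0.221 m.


Vp = A * 1e6 * hr * phi
Vp = 4.2200 * 1e6 * 784.34 * 0.076340
Vp = 2.5268e+08 m^3


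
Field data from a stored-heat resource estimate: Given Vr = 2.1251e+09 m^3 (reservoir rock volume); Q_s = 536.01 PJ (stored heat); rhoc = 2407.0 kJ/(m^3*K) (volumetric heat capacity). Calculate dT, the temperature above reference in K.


dT = Q_s * 1e12 / (Vr * rhoc)
dT = 536.01 * 1e12 / (2.1251e+09 * 2407.0)
dT = 104.79 K


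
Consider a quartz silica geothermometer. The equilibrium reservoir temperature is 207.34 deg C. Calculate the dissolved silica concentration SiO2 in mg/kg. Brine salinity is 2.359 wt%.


SiO2 = 10^(5.19 - 1309/(T_eq + 273.15))
SiO2 = 10^(5.19 - 1309/(207.34 + 273.15))
SiO2 = 292.21 mg/kg


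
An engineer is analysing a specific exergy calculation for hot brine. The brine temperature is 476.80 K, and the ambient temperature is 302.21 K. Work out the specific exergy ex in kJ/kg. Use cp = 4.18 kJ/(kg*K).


ex = cp * ((T_b - T_0) - T_0 * ln(T_b/T_0))
ex = 4.18 * ((476.80 - 302.21) - 302.21 * ln(476.80/302.21))
ex = 153.78 kJ/kg


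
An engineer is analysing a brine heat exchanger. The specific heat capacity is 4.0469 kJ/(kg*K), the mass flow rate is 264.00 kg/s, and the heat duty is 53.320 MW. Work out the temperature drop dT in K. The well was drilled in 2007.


dT = Q * 1000 / (mdot * cp)
dT = 53.320 * 1000 / (264.00 * 4.0469)
dT = 49.907 K


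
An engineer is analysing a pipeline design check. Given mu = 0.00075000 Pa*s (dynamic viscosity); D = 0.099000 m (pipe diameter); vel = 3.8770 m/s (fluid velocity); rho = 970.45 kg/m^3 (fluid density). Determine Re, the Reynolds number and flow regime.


Step 1: Re = rho*vel*D/mu = 970.45*3.877*0.099/0.00075 = 4.9664e+05
Step 2: Re = 4.9664e+05 > 4000, so flow is turbulent.
Re = 4.9664e+05 (turbulent)


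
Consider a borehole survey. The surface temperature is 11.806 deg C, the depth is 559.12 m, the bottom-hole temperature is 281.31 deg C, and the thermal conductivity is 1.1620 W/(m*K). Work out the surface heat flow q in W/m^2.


Step 1: grad = (T_d - T_surf)/d * 1000 = (281.31 - 11.806)/559.12 * 1000 = 482.0146 deg C/km
Step 2: q = k * grad / 1000 = 1.162 * 482.0146 / 1000 = 0.56010 W/m^2
q = 0.56010 W/m^2


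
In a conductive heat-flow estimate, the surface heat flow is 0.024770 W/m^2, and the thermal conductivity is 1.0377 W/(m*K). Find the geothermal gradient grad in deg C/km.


grad = q * 1000 / k
grad = 0.024770 * 1000 / 1.0377
grad = 23.870 deg C/km


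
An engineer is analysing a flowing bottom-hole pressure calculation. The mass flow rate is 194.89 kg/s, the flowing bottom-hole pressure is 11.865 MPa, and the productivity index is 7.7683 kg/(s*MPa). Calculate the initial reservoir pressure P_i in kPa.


P_i = P_wf + mdot / PI
P_i = 11.865 + 194.89 / 7.7683
P_i = 36.95286 MPa
Convert: 36.95286 MPa * 1000.0 = 36953 kPa
P_i = 36953 kPa


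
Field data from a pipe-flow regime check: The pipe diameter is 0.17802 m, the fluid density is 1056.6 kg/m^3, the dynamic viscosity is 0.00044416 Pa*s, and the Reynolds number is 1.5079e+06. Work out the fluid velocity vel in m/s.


vel = Re * mu / (rho * D)
vel = 1.5079e+06 * 0.00044416 / (1056.6 * 0.17802)
vel = 3.5607 m/s


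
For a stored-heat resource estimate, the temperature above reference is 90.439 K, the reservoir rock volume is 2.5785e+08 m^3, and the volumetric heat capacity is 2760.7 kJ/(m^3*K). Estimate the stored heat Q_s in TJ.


Q_s = Vr * rhoc * dT / 1e12
Q_s = 2.5785e+08 * 2760.7 * 90.439 / 1e12
Q_s = 64.37869 PJ
Convert: 64.37869 PJ * 1000.0 = 64379 TJ
Q_s = 64379 TJ


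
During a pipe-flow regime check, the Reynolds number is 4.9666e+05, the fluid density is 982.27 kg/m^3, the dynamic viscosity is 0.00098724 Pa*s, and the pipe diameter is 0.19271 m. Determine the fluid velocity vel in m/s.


vel = Re * mu / (rho * D)
vel = 4.9666e+05 * 0.00098724 / (982.27 * 0.19271)
vel = 2.5903 m/s


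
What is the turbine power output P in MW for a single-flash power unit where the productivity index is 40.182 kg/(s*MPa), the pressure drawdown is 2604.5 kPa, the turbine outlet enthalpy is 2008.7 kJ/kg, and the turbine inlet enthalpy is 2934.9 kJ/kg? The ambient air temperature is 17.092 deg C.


Step 1: mdot = PI * dP / 1000 = 40.182 * 2604.5 / 1000 = 104.6540 kg/s
Step 2: P = mdot*(h_in - h_out)/1000 = 104.6540*(2934.9 - 2008.7)/1000 = 96.931 MW
P = 96.931 MW


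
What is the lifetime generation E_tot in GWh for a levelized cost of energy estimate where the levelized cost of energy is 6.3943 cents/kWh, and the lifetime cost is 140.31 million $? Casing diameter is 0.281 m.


E_tot = C_tot / LCOE * 100
E_tot = 140.31 / 6.3943 * 100
E_tot = 2194.3 GWh


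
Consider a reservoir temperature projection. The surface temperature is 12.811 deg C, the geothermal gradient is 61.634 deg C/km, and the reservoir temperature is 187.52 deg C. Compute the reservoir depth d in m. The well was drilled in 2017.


d = (T_res - T_surf) / grad * 1000
d = (187.52 - 12.811) / 61.634 * 1000
d = 2834.6 m


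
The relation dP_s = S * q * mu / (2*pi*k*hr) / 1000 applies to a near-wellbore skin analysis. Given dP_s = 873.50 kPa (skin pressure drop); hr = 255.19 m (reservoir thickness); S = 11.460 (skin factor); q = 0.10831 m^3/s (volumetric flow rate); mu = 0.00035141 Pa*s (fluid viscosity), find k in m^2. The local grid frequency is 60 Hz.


k = S*q*mu / (2*pi*dP_s*1000*hr)
k = 11.460*0.10831*0.00035141 / (2*pi*873.50*1000*255.19)
k = 3.1143e-13 m^2


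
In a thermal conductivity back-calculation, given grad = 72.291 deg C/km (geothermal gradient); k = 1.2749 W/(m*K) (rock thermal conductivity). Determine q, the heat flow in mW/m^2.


q = k * grad / 1000
q = 1.2749 * 72.291 / 1000
q = 0.09216380 W/m^2
Convert: 0.09216380 W/m^2 * 1000.0 = 92.164 mW/m^2
q = 92.164 mW/m^2


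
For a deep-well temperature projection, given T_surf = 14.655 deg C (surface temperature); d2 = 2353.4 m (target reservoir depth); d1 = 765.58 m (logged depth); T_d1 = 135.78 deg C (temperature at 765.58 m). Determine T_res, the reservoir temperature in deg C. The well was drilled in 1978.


Step 1: grad = (T_d1 - T_surf)/d1 * 1000 = (135.78 - 14.655)/765.58 * 1000 = 158.2134 deg C/km
Step 2: T_res = T_surf + grad*d2/1000 = 14.655 + 158.2134*2353.4/1000 = 386.99 deg C
T_res = 386.99 deg C


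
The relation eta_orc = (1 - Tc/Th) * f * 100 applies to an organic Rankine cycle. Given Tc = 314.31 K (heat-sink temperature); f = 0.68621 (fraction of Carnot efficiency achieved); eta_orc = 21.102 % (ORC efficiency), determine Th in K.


Th = Tc / (1 - (eta_orc/100)/f)
Th = 314.31 / (1 - (21.102/100)/0.68621)
Th = 453.89 K


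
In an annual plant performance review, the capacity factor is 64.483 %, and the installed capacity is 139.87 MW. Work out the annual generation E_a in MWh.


E_a = CF / 100 * cap * 8760
E_a = 64.483 / 100 * 139.87 * 8760
E_a = 7.9009e+05 MWh


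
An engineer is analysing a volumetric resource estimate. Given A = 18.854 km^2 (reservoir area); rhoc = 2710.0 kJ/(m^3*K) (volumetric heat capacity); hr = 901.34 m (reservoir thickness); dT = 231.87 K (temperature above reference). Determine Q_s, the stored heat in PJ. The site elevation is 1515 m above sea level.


Step 1: Vr = A*1e6*hr = 18.854*1e6*901.34 = 1.699386e+10 m^3
Step 2: Q_s = Vr*rhoc*dT/1e12 = 1.699386e+10*2710.0*231.87/1e12 = 10678 PJ
Q_s = 10678 PJ


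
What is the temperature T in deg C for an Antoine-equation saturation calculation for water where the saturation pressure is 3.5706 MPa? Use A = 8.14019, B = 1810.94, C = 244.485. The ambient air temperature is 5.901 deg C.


T = B / (A - log10(P_sat * 760 / 0.101325)) - C
T = 1810.94 / (8.14019 - log10(3.5706 * 760 / 0.101325)) - 244.485
T = 243.33 deg C


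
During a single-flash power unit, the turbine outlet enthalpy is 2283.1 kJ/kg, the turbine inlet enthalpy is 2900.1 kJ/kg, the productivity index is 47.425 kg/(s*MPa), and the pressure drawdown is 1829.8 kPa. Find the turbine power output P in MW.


Step 1: mdot = PI * dP / 1000 = 47.425 * 1829.8 / 1000 = 86.77827 kg/s
Step 2: P = mdot*(h_in - h_out)/1000 = 86.77827*(2900.1 - 2283.1)/1000 = 53.542 MW
P = 53.542 MW


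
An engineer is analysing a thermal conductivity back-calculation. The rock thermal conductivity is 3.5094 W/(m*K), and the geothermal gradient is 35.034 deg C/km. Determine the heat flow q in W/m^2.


q = k * grad / 1000
q = 3.5094 * 35.034 / 1000
q = 0.12295 W/m^2


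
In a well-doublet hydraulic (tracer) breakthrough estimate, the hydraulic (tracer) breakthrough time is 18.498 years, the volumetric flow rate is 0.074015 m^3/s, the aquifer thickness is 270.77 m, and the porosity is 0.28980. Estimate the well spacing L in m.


L = sqrt(t_bt*365.25*86400*3*Qv / (pi*hr*phi))
L = sqrt(18.498*365.25*86400*3*0.074015 / (pi*270.77*0.28980))
L = 725.12 m


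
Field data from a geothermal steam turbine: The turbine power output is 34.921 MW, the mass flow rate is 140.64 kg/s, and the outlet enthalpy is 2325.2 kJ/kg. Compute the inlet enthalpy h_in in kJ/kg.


h_in = h_out + P * 1000 / mdot
h_in = 2325.2 + 34.921 * 1000 / 140.64
h_in = 2573.5 kJ/kg


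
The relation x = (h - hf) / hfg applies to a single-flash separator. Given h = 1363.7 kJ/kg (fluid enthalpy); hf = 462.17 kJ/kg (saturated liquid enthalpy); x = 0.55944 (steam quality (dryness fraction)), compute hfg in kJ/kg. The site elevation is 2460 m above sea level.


hfg = (h - hf) / x
hfg = (1363.7 - 462.17) / 0.55944
hfg = 1611.5 kJ/kg


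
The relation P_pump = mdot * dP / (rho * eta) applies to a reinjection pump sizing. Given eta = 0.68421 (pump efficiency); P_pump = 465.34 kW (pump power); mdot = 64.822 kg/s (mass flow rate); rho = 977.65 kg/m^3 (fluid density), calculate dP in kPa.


dP = P_pump * rho * eta / mdot
dP = 465.34 * 977.65 * 0.68421 / 64.822
dP = 4802.0 kPa


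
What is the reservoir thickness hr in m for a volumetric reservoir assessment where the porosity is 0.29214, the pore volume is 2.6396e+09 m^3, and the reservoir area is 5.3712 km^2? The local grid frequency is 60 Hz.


hr = Vp / (A * 1e6 * phi)
hr = 2.6396e+09 / (5.3712 * 1e6 * 0.29214)
hr = 1682.2 m


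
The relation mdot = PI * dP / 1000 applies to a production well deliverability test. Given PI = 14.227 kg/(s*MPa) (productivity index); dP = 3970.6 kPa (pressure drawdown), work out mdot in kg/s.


mdot = PI * dP / 1000
mdot = 14.227 * 3970.6 / 1000
mdot = 56.490 kg/s


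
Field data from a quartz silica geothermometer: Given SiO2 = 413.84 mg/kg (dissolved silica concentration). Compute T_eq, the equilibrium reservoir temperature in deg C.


T_eq = 1309 / (5.19 - log10(SiO2)) - 273.15
T_eq = 1309 / (5.19 - log10(413.84)) - 273.15
T_eq = 235.56 deg C


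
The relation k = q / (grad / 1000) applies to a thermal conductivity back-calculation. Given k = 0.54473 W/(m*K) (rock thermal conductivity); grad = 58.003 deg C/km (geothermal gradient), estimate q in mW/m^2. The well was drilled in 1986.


q = k * grad / 1000
q = 0.54473 * 58.003 / 1000
q = 0.03159597 W/m^2
Convert: 0.03159597 W/m^2 * 1000.0 = 31.596 mW/m^2
q = 31.596 mW/m^2


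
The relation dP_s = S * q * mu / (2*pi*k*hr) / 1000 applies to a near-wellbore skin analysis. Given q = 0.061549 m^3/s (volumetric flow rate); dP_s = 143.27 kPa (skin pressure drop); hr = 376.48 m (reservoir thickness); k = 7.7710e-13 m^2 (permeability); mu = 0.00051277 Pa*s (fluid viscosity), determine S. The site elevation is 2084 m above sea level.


S = dP_s * 1000 * 2*pi*k*hr / (q*mu)
S = 143.27 * 1000 * 2*pi*7.7710e-13*376.48 / (0.061549*0.00051277)
S = 8.3447


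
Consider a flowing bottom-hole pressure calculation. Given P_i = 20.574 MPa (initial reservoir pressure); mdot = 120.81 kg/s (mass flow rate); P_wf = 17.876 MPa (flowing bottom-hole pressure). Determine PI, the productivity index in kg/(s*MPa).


PI = mdot / (P_i - P_wf)
PI = 120.81 / (20.574 - 17.876)
PI = 44.778 kg/(s*MPa)


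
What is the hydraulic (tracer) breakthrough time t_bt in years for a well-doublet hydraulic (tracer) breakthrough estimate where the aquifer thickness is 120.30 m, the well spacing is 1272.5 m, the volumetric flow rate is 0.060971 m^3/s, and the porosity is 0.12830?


t_bt = pi * hr * phi * L^2 / (3 * Qv) / (365.25*86400)
t_bt = pi * 120.30 * 0.12830 * 1272.5^2 / (3 * 0.060971) / (365.25*86400)
t_bt = 13.602 years


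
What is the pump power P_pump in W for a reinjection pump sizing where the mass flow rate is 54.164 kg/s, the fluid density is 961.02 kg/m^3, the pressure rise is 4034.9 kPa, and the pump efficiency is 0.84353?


P_pump = mdot * dP / (rho * eta)
P_pump = 54.164 * 4034.9 / (961.02 * 0.84353)
P_pump = 269.5942 kW
Convert: 269.5942 kW * 1000.0 = 2.6959e+05 W
P_pump = 2.6959e+05 W


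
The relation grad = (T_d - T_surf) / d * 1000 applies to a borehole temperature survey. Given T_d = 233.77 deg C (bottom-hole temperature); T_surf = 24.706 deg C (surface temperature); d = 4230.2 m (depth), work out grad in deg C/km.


grad = (T_d - T_surf) / d * 1000
grad = (233.77 - 24.706) / 4230.2 * 1000
grad = 49.422 deg C/km


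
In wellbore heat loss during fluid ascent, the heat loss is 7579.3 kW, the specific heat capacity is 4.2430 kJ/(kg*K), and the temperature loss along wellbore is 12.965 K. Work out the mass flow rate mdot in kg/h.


mdot = Q_loss / (cp * dT)
mdot = 7579.3 / (4.2430 * 12.965)
mdot = 137.7792 kg/s
Convert: 137.7792 kg/s * 3600.0 = 4.9601e+05 kg/h
mdot = 4.9601e+05 kg/h


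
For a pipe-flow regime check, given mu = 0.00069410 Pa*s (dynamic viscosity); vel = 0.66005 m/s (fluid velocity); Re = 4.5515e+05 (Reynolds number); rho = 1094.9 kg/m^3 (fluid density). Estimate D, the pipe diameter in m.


D = Re * mu / (rho * vel)
D = 4.5515e+05 * 0.00069410 / (1094.9 * 0.66005)
D = 0.43714 m


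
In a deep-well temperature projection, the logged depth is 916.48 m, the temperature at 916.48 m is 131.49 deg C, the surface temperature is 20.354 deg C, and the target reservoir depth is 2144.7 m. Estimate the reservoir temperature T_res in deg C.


Step 1: grad = (T_d1 - T_surf)/d1 * 1000 = (131.49 - 20.354)/916.48 * 1000 = 121.2640 deg C/km
Step 2: T_res = T_surf + grad*d2/1000 = 20.354 + 121.2640*2144.7/1000 = 280.43 deg C
T_res = 280.43 deg C


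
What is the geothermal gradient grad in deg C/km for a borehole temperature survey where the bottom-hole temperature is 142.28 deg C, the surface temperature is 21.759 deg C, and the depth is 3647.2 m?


grad = (T_d - T_surf) / d * 1000
grad = (142.28 - 21.759) / 3647.2 * 1000
grad = 33.045 deg C/km


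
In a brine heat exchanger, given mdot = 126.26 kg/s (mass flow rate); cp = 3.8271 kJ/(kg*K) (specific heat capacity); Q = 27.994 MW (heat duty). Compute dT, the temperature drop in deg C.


dT = Q * 1000 / (mdot * cp)
dT = 27.994 * 1000 / (126.26 * 3.8271)
dT = 57.93345 K
Convert (temperature difference, 1 K = 1 deg C): 57.93345 K = 57.93345 deg C
dT = 57.933 deg C


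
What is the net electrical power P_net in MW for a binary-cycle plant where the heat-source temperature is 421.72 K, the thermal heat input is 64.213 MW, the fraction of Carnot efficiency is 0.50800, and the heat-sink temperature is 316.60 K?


Step 1: eta = (1 - Tc/Th)*f = (1 - 316.6/421.72)*0.508 = 0.1266266
Step 2: P_net = eta * Q_in = 0.1266266 * 64.213 = 8.1311 MW
P_net = 8.1311 MW


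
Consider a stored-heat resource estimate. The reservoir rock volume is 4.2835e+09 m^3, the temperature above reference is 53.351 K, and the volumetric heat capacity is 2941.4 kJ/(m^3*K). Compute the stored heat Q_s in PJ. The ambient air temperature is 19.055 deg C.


Q_s = Vr * rhoc * dT / 1e12
Q_s = 4.2835e+09 * 2941.4 * 53.351 / 1e12
Q_s = 672.20 PJ


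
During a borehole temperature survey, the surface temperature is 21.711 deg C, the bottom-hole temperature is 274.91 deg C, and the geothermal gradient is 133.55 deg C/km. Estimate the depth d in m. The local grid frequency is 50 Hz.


d = (T_d - T_surf) / grad * 1000
d = (274.91 - 21.711) / 133.55 * 1000
d = 1895.9 m


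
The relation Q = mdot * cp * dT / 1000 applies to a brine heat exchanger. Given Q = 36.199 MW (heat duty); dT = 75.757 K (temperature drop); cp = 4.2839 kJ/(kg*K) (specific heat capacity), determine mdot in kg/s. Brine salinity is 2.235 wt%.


mdot = Q * 1000 / (cp * dT)
mdot = 36.199 * 1000 / (4.2839 * 75.757)
mdot = 111.54 kg/s


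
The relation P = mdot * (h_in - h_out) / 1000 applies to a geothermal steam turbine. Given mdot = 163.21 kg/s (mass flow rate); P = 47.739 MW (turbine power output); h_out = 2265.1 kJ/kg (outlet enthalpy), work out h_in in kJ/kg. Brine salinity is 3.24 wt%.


h_in = h_out + P * 1000 / mdot
h_in = 2265.1 + 47.739 * 1000 / 163.21
h_in = 2557.6 kJ/kg


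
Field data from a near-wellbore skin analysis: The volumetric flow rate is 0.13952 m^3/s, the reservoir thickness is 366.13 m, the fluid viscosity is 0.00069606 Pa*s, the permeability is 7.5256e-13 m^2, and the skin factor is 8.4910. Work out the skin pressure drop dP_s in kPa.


dP_s = S * q * mu / (2*pi*k*hr) / 1000
dP_s = 8.4910 * 0.13952 * 0.00069606 / (2*pi*7.5256e-13*366.13) / 1000
dP_s = 476.31 kPa


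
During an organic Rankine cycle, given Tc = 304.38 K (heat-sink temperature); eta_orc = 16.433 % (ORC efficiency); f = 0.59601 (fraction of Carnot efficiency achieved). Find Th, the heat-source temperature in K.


Th = Tc / (1 - (eta_orc/100)/f)
Th = 304.38 / (1 - (16.433/100)/0.59601)
Th = 420.25 K


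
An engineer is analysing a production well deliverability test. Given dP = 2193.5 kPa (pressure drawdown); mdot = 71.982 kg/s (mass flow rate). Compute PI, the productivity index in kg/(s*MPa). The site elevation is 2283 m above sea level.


PI = mdot * 1000 / dP
PI = 71.982 * 1000 / 2193.5
PI = 32.816 kg/(s*MPa)


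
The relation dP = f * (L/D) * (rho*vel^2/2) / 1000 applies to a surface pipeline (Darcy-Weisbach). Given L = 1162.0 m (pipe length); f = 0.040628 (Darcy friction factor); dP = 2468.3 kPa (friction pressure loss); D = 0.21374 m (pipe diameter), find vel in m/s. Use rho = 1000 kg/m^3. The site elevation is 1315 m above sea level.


vel = sqrt(dP*1000*2*D / (f*L*rho))
vel = sqrt(2468.3*1000*2*0.21374 / (0.040628*1162.0*1000))
vel = 4.7276 m/s


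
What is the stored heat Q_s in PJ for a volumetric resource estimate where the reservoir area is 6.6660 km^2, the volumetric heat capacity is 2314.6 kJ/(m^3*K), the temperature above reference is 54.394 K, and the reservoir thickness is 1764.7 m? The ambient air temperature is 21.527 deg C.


Step 1: Vr = A*1e6*hr = 6.666*1e6*1764.7 = 1.176349e+10 m^3
Step 2: Q_s = Vr*rhoc*dT/1e12 = 1.176349e+10*2314.6*54.394/1e12 = 1481.0 PJ
Q_s = 1481.0 PJ


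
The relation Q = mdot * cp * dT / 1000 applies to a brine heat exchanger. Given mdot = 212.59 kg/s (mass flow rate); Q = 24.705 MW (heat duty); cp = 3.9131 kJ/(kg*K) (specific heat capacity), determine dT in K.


dT = Q * 1000 / (mdot * cp)
dT = 24.705 * 1000 / (212.59 * 3.9131)
dT = 29.698 K


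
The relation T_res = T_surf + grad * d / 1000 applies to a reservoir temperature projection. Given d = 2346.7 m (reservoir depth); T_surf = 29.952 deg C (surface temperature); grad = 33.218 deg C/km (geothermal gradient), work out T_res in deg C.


T_res = T_surf + grad * d / 1000
T_res = 29.952 + 33.218 * 2346.7 / 1000
T_res = 107.90 deg C


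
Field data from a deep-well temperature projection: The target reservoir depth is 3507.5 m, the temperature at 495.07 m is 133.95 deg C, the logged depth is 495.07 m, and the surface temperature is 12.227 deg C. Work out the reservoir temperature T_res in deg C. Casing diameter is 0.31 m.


Step 1: grad = (T_d1 - T_surf)/d1 * 1000 = (133.95 - 12.227)/495.07 * 1000 = 245.8703 deg C/km
Step 2: T_res = T_surf + grad*d2/1000 = 12.227 + 245.8703*3507.5/1000 = 874.62 deg C
T_res = 874.62 deg C


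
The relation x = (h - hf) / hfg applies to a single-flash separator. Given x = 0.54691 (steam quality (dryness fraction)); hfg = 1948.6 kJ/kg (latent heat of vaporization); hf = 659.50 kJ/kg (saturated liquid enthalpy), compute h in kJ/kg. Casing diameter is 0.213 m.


h = hf + x * hfg
h = 659.50 + 0.54691 * 1948.6
h = 1725.2 kJ/kg


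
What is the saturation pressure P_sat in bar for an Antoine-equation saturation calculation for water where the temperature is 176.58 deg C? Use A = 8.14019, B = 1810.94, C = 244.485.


P_sat = 10^(A - B/(C + T)) / 760 * 0.101325
P_sat = 10^(8.14019 - 1810.94/(244.485 + 176.58)) / 760 * 0.101325
P_sat = 0.9209517 MPa
Convert: 0.9209517 MPa * 10.0 = 9.2095 bar
P_sat = 9.2095 bar
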